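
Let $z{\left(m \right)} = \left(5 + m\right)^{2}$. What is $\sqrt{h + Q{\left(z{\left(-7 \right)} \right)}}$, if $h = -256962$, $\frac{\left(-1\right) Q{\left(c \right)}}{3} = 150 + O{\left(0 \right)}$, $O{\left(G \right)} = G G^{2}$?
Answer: $2 i \sqrt{64353} \approx 507.36 i$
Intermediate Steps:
$O{\left(G \right)} = G^{3}$
$Q{\left(c \right)} = -450$ ($Q{\left(c \right)} = - 3 \left(150 + 0^{3}\right) = - 3 \left(150 + 0\right) = \left(-3\right) 150 = -450$)
$\sqrt{h + Q{\left(z{\left(-7 \right)} \right)}} = \sqrt{-256962 - 450} = \sqrt{-257412} = 2 i \sqrt{64353}$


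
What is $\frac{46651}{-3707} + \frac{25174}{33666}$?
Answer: $- \frac{67146934}{5672721} \approx -11.837$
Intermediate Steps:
$\frac{46651}{-3707} + \frac{25174}{33666} = 46651 \left(- \frac{1}{3707}\right) + 25174 \cdot \frac{1}{33666} = - \frac{4241}{337} + \frac{12587}{16833} = - \frac{67146934}{5672721}$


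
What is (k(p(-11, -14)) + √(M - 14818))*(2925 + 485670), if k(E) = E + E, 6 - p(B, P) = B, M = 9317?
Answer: 16612230 + 488595*I*√5501 ≈ 1.6612e+7 + 3.6238e+7*I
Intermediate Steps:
p(B, P) = 6 - B
k(E) = 2*E
(k(p(-11, -14)) + √(M - 14818))*(2925 + 485670) = (2*(6 - 1*(-11)) + √(9317 - 14818))*(2925 + 485670) = (2*(6 + 11) + √(-5501))*488595 = (2*17 + I*√5501)*488595 = (34 + I*√5501)*488595 = 16612230 + 488595*I*√5501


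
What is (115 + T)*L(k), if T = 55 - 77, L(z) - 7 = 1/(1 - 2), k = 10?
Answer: 558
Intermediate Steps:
L(z) = 6 (L(z) = 7 + 1/(1 - 2) = 7 + 1/(-1) = 7 - 1 = 6)
T = -22
(115 + T)*L(k) = (115 - 22)*6 = 93*6 = 558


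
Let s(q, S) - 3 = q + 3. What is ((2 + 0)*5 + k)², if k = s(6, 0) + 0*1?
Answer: 484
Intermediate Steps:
s(q, S) = 6 + q (s(q, S) = 3 + (q + 3) = 3 + (3 + q) = 6 + q)
k = 12 (k = (6 + 6) + 0*1 = 12 + 0 = 12)
((2 + 0)*5 + k)² = ((2 + 0)*5 + 12)² = (2*5 + 12)² = (10 + 12)² = 22² = 484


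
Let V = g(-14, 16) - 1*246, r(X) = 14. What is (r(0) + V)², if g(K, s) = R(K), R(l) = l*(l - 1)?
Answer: 484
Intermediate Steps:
R(l) = l*(-1 + l)
g(K, s) = K*(-1 + K)
V = -36 (V = -14*(-1 - 14) - 1*246 = -14*(-15) - 246 = 210 - 246 = -36)
(r(0) + V)² = (14 - 36)² = (-22)² = 484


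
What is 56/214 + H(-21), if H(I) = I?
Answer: -2219/107 ≈ -20.738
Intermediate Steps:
56/214 + H(-21) = 56/214 - 21 = 56*(1/214) - 21 = 28/107 - 21 = -2219/107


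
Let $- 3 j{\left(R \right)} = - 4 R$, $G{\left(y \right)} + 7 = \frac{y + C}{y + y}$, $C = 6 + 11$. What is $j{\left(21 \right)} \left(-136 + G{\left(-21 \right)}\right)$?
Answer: $- \frac{12004}{3} \approx -4001.3$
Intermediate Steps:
$C = 17$
$G{\left(y \right)} = -7 + \frac{17 + y}{2 y}$ ($G{\left(y \right)} = -7 + \frac{y + 17}{y + y} = -7 + \frac{17 + y}{2 y}$)
$j{\left(R \right)} = \frac{4 R}{3}$ ($j{\left(R \right)} = - \frac{\left(-4\right) R}{3} = \frac{4 R}{3}$)
$j{\left(21 \right)} \left(-136 + G{\left(-21 \right)}\right) = \frac{4}{3} \cdot 21 \left(-136 + \frac{17 - -273}{2 \left(-21\right)}\right) = 28 \left(-136 + \frac{1}{2} \left(- \frac{1}{21}\right) \left(17 + 273\right)\right) = 28 \left(-136 + \frac{1}{2} \left(- \frac{1}{21}\right) 290\right) = 28 \left(-136 - \frac{145}{21}\right) = 28 \left(- \frac{3001}{21}\right) = - \frac{12004}{3}$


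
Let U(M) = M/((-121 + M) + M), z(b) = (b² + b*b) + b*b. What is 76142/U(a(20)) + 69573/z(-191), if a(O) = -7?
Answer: 374994563107/255367 ≈ 1.4685e+6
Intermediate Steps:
z(b) = 3*b² (z(b) = (b² + b²) + b² = 2*b² + b² = 3*b²)
U(M) = M/(-121 + 2*M)
76142/U(a(20)) + 69573/z(-191) = 76142/((-7/(-121 + 2*(-7)))) + 69573/((3*(-191)²)) = 76142/((-7/(-121 - 14))) + 69573/((3*36481)) = 76142/((-7/(-135))) + 69573/109443 = 76142/((-7*(-1/135))) + 69573*(1/109443) = 76142/(7/135) + 23191/36481 = 76142*(135/7) + 23191/36481 = 10279170/7 + 23191/36481 = 374994563107/255367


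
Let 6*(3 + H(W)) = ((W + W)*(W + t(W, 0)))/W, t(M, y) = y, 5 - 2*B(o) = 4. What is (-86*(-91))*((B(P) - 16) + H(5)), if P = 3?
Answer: -395213/3 ≈ -1.3174e+5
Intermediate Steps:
B(o) = ½ (B(o) = 5/2 - ½*4 = 5/2 - 2 = ½)
H(W) = -3 + W/3 (H(W) = -3 + (((W + W)*(W + 0))/W)/6 = -3 + (((2*W)*W)/W)/6 = -3 + ((2*W²)/W)/6 = -3 + (2*W)/6 = -3 + W/3)
(-86*(-91))*((B(P) - 16) + H(5)) = (-86*(-91))*((½ - 16) + (-3 + (⅓)*5)) = 7826*(-31/2 + (-3 + 5/3)) = 7826*(-31/2 - 4/3) = 7826*(-101/6) = -395213/3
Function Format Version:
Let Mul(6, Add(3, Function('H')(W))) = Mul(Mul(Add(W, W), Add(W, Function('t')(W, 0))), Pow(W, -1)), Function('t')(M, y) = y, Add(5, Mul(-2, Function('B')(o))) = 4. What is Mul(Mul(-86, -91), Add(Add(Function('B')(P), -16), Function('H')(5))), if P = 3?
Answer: Rational(-395213, 3) ≈ -1.3174e+5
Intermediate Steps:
Function('B')(o) = Rational(1, 2) (Function('B')(o) = Add(Rational(5, 2), Mul(Rational(-1, 2), 4)) = Add(Rational(5, 2), -2) = Rational(1, 2))
Function('H')(W) = Add(-3, Mul(Rational(1, 3), W)) (Function('H')(W) = Add(-3, Mul(Rational(1, 6), Mul(Mul(Add(W, W), Add(W, 0)), Pow(W, -1)))) = Add(-3, Mul(Rational(1, 6), Mul(Mul(Mul(2, W), W), Pow(W, -1)))) = Add(-3, Mul(Rational(1, 6), Mul(Mul(2, Pow(W, 2)), Pow(W, -1)))) = Add(-3, Mul(Rational(1, 6), Mul(2, W))) = Add(-3, Mul(Rational(1, 3), W)))
Mul(Mul(-86, -91), Add(Add(Function('B')(P), -16), Function('H')(5))) = Mul(Mul(-86, -91), Add(Add(Rational(1, 2), -16), Add(-3, Mul(Rational(1, 3), 5)))) = Mul(7826, Add(Rational(-31, 2), Add(-3, Rational(5, 3)))) = Mul(7826, Add(Rational(-31, 2), Rational(-4, 3))) = Mul(7826, Rational(-101, 6)) = Rational(-395213, 3)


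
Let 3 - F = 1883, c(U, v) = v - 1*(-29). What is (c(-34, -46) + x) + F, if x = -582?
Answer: -2479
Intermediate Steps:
c(U, v) = 29 + v (c(U, v) = v + 29 = 29 + v)
F = -1880 (F = 3 - 1*1883 = 3 - 1883 = -1880)
(c(-34, -46) + x) + F = ((29 - 46) - 582) - 1880 = (-17 - 582) - 1880 = -599 - 1880 = -2479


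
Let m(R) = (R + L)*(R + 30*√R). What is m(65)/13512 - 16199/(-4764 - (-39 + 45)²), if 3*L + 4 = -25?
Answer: 29518111/8107200 + 415*√65/3378 ≈ 4.6315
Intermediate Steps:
L = -29/3 (L = -4/3 + (⅓)*(-25) = -4/3 - 25/3 = -29/3 ≈ -9.6667)
m(R) = (-29/3 + R)*(R + 30*√R) (m(R) = (R - 29/3)*(R + 30*√R) = (-29/3 + R)*(R + 30*√R))
m(65)/13512 - 16199/(-4764 - (-39 + 45)²) = (65² - 290*√65 + 30*65^(3/2) - 29/3*65)/13512 - 16199/(-4764 - (-39 + 45)²) = (4225 - 290*√65 + 30*(65*√65) - 1885/3)*(1/13512) - 16199/(-4764 - 1*6²) = (4225 - 290*√65 + 1950*√65 - 1885/3)*(1/13512) - 16199/(-4764 - 1*36) = (10790/3 + 1660*√65)*(1/13512) - 16199/(-4764 - 36) = (5395/20268 + 415*√65/3378) - 16199/(-4800) = (5395/20268 + 415*√65/3378) - 16199*(-1/4800) = (5395/20268 + 415*√65/3378) + 16199/4800 = 29518111/8107200 + 415*√65/3378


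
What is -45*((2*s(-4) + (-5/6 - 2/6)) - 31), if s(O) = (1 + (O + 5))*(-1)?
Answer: 3255/2 ≈ 1627.5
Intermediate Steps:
s(O) = -6 - O (s(O) = (1 + (5 + O))*(-1) = (6 + O)*(-1) = -6 - O)
-45*((2*s(-4) + (-5/6 - 2/6)) - 31) = -45*((2*(-6 - 1*(-4)) + (-5/6 - 2/6)) - 31) = -45*((2*(-6 + 4) + (-5*⅙ - 2*⅙)) - 31) = -45*((2*(-2) + (-⅚ - ⅓)) - 31) = -45*((-4 - 7/6) - 31) = -45*(-31/6 - 31) = -45*(-217/6) = 3255/2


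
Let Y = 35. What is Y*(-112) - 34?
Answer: -3954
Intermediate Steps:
Y*(-112) - 34 = 35*(-112) - 34 = -3920 - 34 = -3954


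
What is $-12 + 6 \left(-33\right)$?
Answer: $-210$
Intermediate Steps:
$-12 + 6 \left(-33\right) = -12 - 198 = -210$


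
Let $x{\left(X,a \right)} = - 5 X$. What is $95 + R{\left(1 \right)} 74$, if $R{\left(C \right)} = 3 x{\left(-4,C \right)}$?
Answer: $4535$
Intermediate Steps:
$R{\left(C \right)} = 60$ ($R{\left(C \right)} = 3 \left(\left(-5\right) \left(-4\right)\right) = 3 \cdot 20 = 60$)
$95 + R{\left(1 \right)} 74 = 95 + 60 \cdot 74 = 95 + 4440 = 4535$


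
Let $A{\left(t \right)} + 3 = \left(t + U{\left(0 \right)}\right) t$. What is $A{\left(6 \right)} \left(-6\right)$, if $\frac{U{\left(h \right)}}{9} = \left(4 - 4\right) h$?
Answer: $-198$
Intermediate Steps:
$U{\left(h \right)} = 0$ ($U{\left(h \right)} = 9 \left(4 - 4\right) h = 9 \cdot 0 h = 9 \cdot 0 = 0$)
$A{\left(t \right)} = -3 + t^{2}$ ($A{\left(t \right)} = -3 + \left(t + 0\right) t = -3 + t t = -3 + t^{2}$)
$A{\left(6 \right)} \left(-6\right) = \left(-3 + 6^{2}\right) \left(-6\right) = \left(-3 + 36\right) \left(-6\right) = 33 \left(-6\right) = -198$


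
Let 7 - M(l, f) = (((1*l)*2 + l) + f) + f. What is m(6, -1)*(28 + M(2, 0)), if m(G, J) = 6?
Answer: 174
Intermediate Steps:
M(l, f) = 7 - 3*l - 2*f (M(l, f) = 7 - ((((1*l)*2 + l) + f) + f) = 7 - (((l*2 + l) + f) + f) = 7 - (((2*l + l) + f) + f) = 7 - ((3*l + f) + f) = 7 - ((f + 3*l) + f) = 7 - (2*f + 3*l) = 7 + (-3*l - 2*f) = 7 - 3*l - 2*f)
m(6, -1)*(28 + M(2, 0)) = 6*(28 + (7 - 3*2 - 2*0)) = 6*(28 + (7 - 6 + 0)) = 6*(28 + 1) = 6*29 = 174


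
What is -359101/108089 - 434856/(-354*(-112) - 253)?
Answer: -61149934079/4258166155 ≈ -14.361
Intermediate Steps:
-359101/108089 - 434856/(-354*(-112) - 253) = -359101*1/108089 - 434856/(39648 - 253) = -359101/108089 - 434856/39395 = -61149934079/4258166155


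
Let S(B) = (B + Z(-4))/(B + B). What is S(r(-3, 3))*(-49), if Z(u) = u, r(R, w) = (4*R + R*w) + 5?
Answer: -245/8 ≈ -30.625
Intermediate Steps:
r(R, w) = 5 + 4*R + R*w
S(B) = (-4 + B)/(2*B) (S(B) = (B - 4)/(B + B) = (-4 + B)/((2*B)) = (-4 + B)*(1/(2*B)) = (-4 + B)/(2*B))
S(r(-3, 3))*(-49) = ((-4 + (5 + 4*(-3) - 3*3))/(2*(5 + 4*(-3) - 3*3)))*(-49) = ((-4 + (5 - 12 - 9))/(2*(5 - 12 - 9)))*(-49) = ((½)*(-4 - 16)/(-16))*(-49) = ((½)*(-1/16)*(-20))*(-49) = (5/8)*(-49) = -245/8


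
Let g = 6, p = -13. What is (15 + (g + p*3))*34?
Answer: -612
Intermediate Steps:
(15 + (g + p*3))*34 = (15 + (6 - 13*3))*34 = (15 + (6 - 39))*34 = (15 - 33)*34 = -18*34 = -612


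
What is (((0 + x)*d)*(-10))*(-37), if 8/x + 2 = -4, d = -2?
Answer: 2960/3 ≈ 986.67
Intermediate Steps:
x = -4/3 (x = 8/(-2 - 4) = 8/(-6) = 8*(-⅙) = -4/3 ≈ -1.3333)
(((0 + x)*d)*(-10))*(-37) = (((0 - 4/3)*(-2))*(-10))*(-37) = (-4/3*(-2)*(-10))*(-37) = ((8/3)*(-10))*(-37) = -80/3*(-37) = 2960/3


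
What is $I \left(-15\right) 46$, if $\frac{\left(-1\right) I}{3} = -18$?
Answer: $-37260$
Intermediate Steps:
$I = 54$ ($I = \left(-3\right) \left(-18\right) = 54$)
$I \left(-15\right) 46 = 54 \left(-15\right) 46 = \left(-810\right) 46 = -37260$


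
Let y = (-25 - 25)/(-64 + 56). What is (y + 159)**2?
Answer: 436921/16 ≈ 27308.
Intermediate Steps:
y = 25/4 (y = -50/(-8) = -50*(-1/8) = 25/4 ≈ 6.2500)
(y + 159)**2 = (25/4 + 159)**2 = (661/4)**2 = 436921/16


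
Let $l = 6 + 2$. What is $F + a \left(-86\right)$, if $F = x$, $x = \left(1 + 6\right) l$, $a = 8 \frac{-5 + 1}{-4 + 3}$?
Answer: $-2696$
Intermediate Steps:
$l = 8$
$a = 32$ ($a = 8 \left(- \frac{4}{-1}\right) = 8 \left(\left(-4\right) \left(-1\right)\right) = 8 \cdot 4 = 32$)
$x = 56$ ($x = \left(1 + 6\right) 8 = 7 \cdot 8 = 56$)
$F = 56$
$F + a \left(-86\right) = 56 + 32 \left(-86\right) = 56 - 2752 = -2696$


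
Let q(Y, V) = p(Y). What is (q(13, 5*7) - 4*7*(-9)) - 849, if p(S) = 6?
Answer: -591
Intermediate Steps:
q(Y, V) = 6
(q(13, 5*7) - 4*7*(-9)) - 849 = (6 - 4*7*(-9)) - 849 = (6 - 28*(-9)) - 849 = (6 + 252) - 849 = 258 - 849 = -591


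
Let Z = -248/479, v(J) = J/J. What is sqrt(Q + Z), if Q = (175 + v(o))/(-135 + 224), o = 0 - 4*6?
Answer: 2*sqrt(663253098)/42631 ≈ 1.2082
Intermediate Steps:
o = -24 (o = 0 - 24 = -24)
v(J) = 1
Z = -248/479 (Z = -248*1/479 = -248/479 ≈ -0.51775)
Q = 176/89 (Q = (175 + 1)/(-135 + 224) = 176/89 ≈ 1.9775)
sqrt(Q + Z) = sqrt(176/89 - 248/479) = sqrt(62232/42631) = 2*sqrt(663253098)/42631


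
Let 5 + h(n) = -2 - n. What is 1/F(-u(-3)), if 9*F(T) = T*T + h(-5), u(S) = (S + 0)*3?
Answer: 9/79 ≈ 0.11392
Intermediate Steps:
h(n) = -7 - n (h(n) = -5 + (-2 - n) = -7 - n)
u(S) = 3*S (u(S) = S*3 = 3*S)
F(T) = -2/9 + T²/9 (F(T) = (T*T + (-7 - 1*(-5)))/9 = (T² + (-7 + 5))/9 = (T² - 2)/9 = (-2 + T²)/9 = -2/9 + T²/9)
1/F(-u(-3)) = 1/(-2/9 + (-3*(-3))²/9) = 1/(-2/9 + (-1*(-9))²/9) = 1/(-2/9 + (⅑)*9²) = 1/(-2/9 + (⅑)*81) = 1/(-2/9 + 9) = 1/(79/9) = 9/79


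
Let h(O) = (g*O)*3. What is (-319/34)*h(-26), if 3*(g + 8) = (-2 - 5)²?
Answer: 103675/17 ≈ 6098.5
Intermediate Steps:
g = 25/3 (g = -8 + (-2 - 5)²/3 = -8 + (⅓)*(-7)² = -8 + (⅓)*49 = -8 + 49/3 = 25/3 ≈ 8.3333)
h(O) = 25*O (h(O) = (25*O/3)*3 = 25*O)
(-319/34)*h(-26) = (-319/34)*(25*(-26)) = -319*1/34*(-650) = -319/34*(-650) = 103675/17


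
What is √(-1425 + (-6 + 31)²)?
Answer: 20*I*√2 ≈ 28.284*I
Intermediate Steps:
√(-1425 + (-6 + 31)²) = √(-1425 + 25²) = √(-1425 + 625) = √(-800) = 20*I*√2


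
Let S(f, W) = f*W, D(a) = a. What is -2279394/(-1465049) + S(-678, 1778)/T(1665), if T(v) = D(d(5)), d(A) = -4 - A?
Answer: 588704547754/4395147 ≈ 1.3394e+5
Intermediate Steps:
S(f, W) = W*f
T(v) = -9 (T(v) = -4 - 1*5 = -4 - 5 = -9)
-2279394/(-1465049) + S(-678, 1778)/T(1665) = -2279394/(-1465049) + (1778*(-678))/(-9) = -2279394*(-1/1465049) - 1205484*(-⅑) = 2279394/1465049 + 401828/3 = 588704547754/4395147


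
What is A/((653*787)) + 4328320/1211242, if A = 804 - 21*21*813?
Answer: 895537435051/311235293731 ≈ 2.8774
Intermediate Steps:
A = -357729 (A = 804 - 441*813 = 804 - 358533 = -357729)
A/((653*787)) + 4328320/1211242 = -357729/(653*787) + 4328320/1211242 = -357729/513911 + 4328320*(1/1211242) = -357729*1/513911 + 2164160/605621 = -357729/513911 + 2164160/605621 = 895537435051/311235293731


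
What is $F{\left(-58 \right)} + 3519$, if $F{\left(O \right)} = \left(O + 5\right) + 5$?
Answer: $3471$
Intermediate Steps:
$F{\left(O \right)} = 10 + O$ ($F{\left(O \right)} = \left(5 + O\right) + 5 = 10 + O$)
$F{\left(-58 \right)} + 3519 = \left(10 - 58\right) + 3519 = -48 + 3519 = 3471$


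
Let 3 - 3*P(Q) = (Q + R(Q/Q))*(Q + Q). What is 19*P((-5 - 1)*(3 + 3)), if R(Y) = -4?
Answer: -18221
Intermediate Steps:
P(Q) = 1 - 2*Q*(-4 + Q)/3 (P(Q) = 1 - (Q - 4)*(Q + Q)/3 = 1 - (-4 + Q)*2*Q/3 = 1 - 2*Q*(-4 + Q)/3)
19*P((-5 - 1)*(3 + 3)) = 19*(1 - 2*(-5 - 1)²*(3 + 3)²/3 + 8*((-5 - 1)*(3 + 3))/3) = 19*(1 - 2*(-6*6)²/3 + 8*(-6*6)/3) = 19*(1 - ⅔*(-36)² + (8/3)*(-36)) = 19*(1 - ⅔*1296 - 96) = 19*(1 - 864 - 96) = 19*(-959) = -18221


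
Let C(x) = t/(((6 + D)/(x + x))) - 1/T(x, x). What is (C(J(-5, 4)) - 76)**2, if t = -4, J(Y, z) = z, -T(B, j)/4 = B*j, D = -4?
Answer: 34656769/4096 ≈ 8461.1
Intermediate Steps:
T(B, j) = -4*B*j
C(x) = -4*x + 1/(4*x**2) (C(x) = -4*(x + x)/(6 - 4) - 1/((-4*x*x)) = -4*x - 1/((-4*x**2)) = -4*x - (-1)/(4*x**2) = -4*x + 1/(4*x**2))
(C(J(-5, 4)) - 76)**2 = ((-4*4 + (1/4)/4**2) - 76)**2 = ((-16 + (1/4)*(1/16)) - 76)**2 = ((-16 + 1/64) - 76)**2 = (-1023/64 - 76)**2 = (-5887/64)**2 = 34656769/4096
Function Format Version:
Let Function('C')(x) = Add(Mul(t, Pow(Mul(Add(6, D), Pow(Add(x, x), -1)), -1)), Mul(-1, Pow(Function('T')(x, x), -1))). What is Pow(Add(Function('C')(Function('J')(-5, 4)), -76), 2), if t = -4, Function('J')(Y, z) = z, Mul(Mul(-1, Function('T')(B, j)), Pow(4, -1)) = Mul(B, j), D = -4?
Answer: Rational(34656769, 4096) ≈ 8461.1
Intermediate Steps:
Function('T')(B, j) = Mul(-4, B, j) (Function('T')(B, j) = Mul(-4, Mul(B, j)) = Mul(-4, B, j))
Function('C')(x) = Add(Mul(-4, x), Mul(Rational(1, 4), Pow(x, -2))) (Function('C')(x) = Add(Mul(-4, Pow(Mul(Add(6, -4), Pow(Add(x, x), -1)), -1)), Mul(-1, Pow(Mul(-4, x, x), -1))) = Add(Mul(-4, Pow(Mul(2, Pow(Mul(2, x), -1)), -1)), Mul(-1, Pow(Mul(-4, Pow(x, 2)), -1))) = Add(Mul(-4, Pow(Mul(2, Mul(Rational(1, 2), Pow(x, -1))), -1)), Mul(-1, Mul(Rational(-1, 4), Pow(x, -2)))) = Add(Mul(-4, Pow(Pow(x, -1), -1)), Mul(Rational(1, 4), Pow(x, -2))) = Add(Mul(-4, x), Mul(Rational(1, 4), Pow(x, -2))))
Pow(Add(Function('C')(Function('J')(-5, 4)), -76), 2) = Pow(Add(Add(Mul(-4, 4), Mul(Rational(1, 4), Pow(4, -2))), -76), 2) = Pow(Add(Add(-16, Mul(Rational(1, 4), Rational(1, 16))), -76), 2) = Pow(Add(Add(-16, Rational(1, 64)), -76), 2) = Pow(Add(Rational(-1023, 64), -76), 2) = Pow(Rational(-5887, 64), 2) = Rational(34656769, 4096)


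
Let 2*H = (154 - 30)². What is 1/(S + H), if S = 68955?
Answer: 1/76643 ≈ 1.3048e-5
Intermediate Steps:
H = 7688 (H = (154 - 30)²/2 = (½)*124² = (½)*15376 = 7688)
1/(S + H) = 1/(68955 + 7688) = 1/76643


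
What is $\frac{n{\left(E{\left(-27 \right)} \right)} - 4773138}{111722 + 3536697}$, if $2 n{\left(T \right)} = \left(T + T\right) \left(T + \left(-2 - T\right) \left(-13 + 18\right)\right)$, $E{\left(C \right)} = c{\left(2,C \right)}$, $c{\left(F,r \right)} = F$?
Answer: $- \frac{4773174}{3648419} \approx -1.3083$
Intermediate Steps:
$E{\left(C \right)} = 2$
$n{\left(T \right)} = T \left(-10 - 4 T\right)$ ($n{\left(T \right)} = \frac{\left(T + T\right) \left(T + \left(-2 - T\right) \left(-13 + 18\right)\right)}{2} = \frac{2 T \left(T + \left(-2 - T\right) 5\right)}{2} = \frac{2 T \left(T - \left(10 + 5 T\right)\right)}{2} = \frac{2 T \left(-10 - 4 T\right)}{2} = T \left(-10 - 4 T\right)$)
$\frac{n{\left(E{\left(-27 \right)} \right)} - 4773138}{111722 + 3536697} = \frac{\left(-2\right) 2 \left(5 + 2 \cdot 2\right) - 4773138}{111722 + 3536697} = \frac{\left(-2\right) 2 \left(5 + 4\right) - 4773138}{3648419} = \left(\left(-2\right) 2 \cdot 9 - 4773138\right) \frac{1}{3648419} = \left(-36 - 4773138\right) \frac{1}{3648419} = \left(-4773174\right) \frac{1}{3648419} = - \frac{4773174}{3648419}$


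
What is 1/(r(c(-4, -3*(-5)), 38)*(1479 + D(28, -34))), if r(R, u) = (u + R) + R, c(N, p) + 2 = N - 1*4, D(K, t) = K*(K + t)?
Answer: 1/23598 ≈ 4.2376e-5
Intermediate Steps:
c(N, p) = -6 + N (c(N, p) = -2 + (N - 1*4) = -2 + (N - 4) = -2 + (-4 + N) = -6 + N)
r(R, u) = u + 2*R (r(R, u) = (R + u) + R = u + 2*R)
1/(r(c(-4, -3*(-5)), 38)*(1479 + D(28, -34))) = 1/((38 + 2*(-6 - 4))*(1479 + 28*(28 - 34))) = 1/((38 + 2*(-10))*(1479 + 28*(-6))) = 1/((38 - 20)*(1479 - 168)) = 1/(18*1311) = 1/23598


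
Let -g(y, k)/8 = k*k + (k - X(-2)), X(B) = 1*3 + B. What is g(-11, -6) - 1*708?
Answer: -940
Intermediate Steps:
X(B) = 3 + B
g(y, k) = 8 - 8*k - 8*k**2 (g(y, k) = -8*(k*k + (k - (3 - 2))) = -8*(k**2 + (k - 1*1)) = -8*(k**2 + (k - 1)) = -8*(k**2 + (-1 + k)) = -8*(-1 + k + k**2) = 8 - 8*k - 8*k**2)
g(-11, -6) - 1*708 = (8 - 8*(-6) - 8*(-6)**2) - 1*708 = (8 + 48 - 8*36) - 708 = (8 + 48 - 288) - 708 = -232 - 708 = -940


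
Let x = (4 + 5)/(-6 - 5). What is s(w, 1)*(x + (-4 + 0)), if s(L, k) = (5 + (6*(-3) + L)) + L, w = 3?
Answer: 371/11 ≈ 33.727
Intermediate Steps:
x = -9/11 (x = 9/(-11) = 9*(-1/11) = -9/11 ≈ -0.81818)
s(L, k) = -13 + 2*L (s(L, k) = (5 + (-18 + L)) + L = (-13 + L) + L = -13 + 2*L)
s(w, 1)*(x + (-4 + 0)) = (-13 + 2*3)*(-9/11 + (-4 + 0)) = (-13 + 6)*(-9/11 - 4) = -7*(-53/11) = 371/11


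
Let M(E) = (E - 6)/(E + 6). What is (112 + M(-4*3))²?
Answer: 13225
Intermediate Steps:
M(E) = (-6 + E)/(6 + E)
(112 + M(-4*3))² = (112 + (-6 - 4*3)/(6 - 4*3))² = (112 + (-6 - 12)/(6 - 12))² = (112 - 18/(-6))² = (112 - ⅙*(-18))² = (112 + 3)² = 115² = 13225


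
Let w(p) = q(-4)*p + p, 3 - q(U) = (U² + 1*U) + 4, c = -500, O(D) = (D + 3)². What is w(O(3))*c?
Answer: 216000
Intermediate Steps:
O(D) = (3 + D)²
q(U) = -1 - U - U² (q(U) = 3 - ((U² + 1*U) + 4) = 3 - ((U² + U) + 4) = 3 - ((U + U²) + 4) = 3 - (4 + U + U²) = 3 + (-4 - U - U²) = -1 - U - U²)
w(p) = -12*p (w(p) = (-1 - 1*(-4) - 1*(-4)²)*p + p = (-1 + 4 - 1*16)*p + p = (-1 + 4 - 16)*p + p = -13*p + p = -12*p)
w(O(3))*c = -12*(3 + 3)²*(-500) = -12*6²*(-500) = -12*36*(-500) = -432*(-500) = 216000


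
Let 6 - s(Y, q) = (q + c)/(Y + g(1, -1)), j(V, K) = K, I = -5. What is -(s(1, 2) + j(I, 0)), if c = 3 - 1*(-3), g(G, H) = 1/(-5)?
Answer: 4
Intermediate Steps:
g(G, H) = -⅕
c = 6 (c = 3 + 3 = 6)
s(Y, q) = 6 - (6 + q)/(-⅕ + Y) (s(Y, q) = 6 - (q + 6)/(Y - ⅕) = 6 - (6 + q)/(-⅕ + Y))
-(s(1, 2) + j(I, 0)) = -((-36 - 5*2 + 30*1)/(-1 + 5*1) + 0) = -((-36 - 10 + 30)/(-1 + 5) + 0) = -(-16/4 + 0) = -((¼)*(-16) + 0) = -(-4 + 0) = -1*(-4) = 4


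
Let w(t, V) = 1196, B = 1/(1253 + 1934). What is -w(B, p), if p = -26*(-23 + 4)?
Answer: -1196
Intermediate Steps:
B = 1/3187 ≈ 0.00031377
p = 494 (p = -26*(-19) = 494)
-w(B, p) = -1*1196 = -1196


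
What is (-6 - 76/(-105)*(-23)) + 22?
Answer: -68/105 ≈ -0.64762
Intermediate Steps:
(-6 - 76/(-105)*(-23)) + 22 = (-6 - 76*(-1/105)*(-23)) + 22 = (-6 + (76/105)*(-23)) + 22 = (-6 - 1748/105) + 22 = -2378/105 + 22 = -68/105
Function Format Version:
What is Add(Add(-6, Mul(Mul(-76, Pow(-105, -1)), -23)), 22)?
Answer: Rational(-68, 105) ≈ -0.64762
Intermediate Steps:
Add(Add(-6, Mul(Mul(-76, Pow(-105, -1)), -23)), 22) = Add(Add(-6, Mul(Mul(-76, Rational(-1, 105)), -23)), 22) = Add(Add(-6, Mul(Rational(76, 105), -23)), 22) = Add(Add(-6, Rational(-1748, 105)), 22) = Add(Rational(-2378, 105), 22) = Rational(-68, 105)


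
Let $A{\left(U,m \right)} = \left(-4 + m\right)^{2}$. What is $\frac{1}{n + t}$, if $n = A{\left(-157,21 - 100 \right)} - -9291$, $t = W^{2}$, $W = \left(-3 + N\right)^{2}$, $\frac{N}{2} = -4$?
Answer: $\frac{1}{30821} \approx 3.2445 \cdot 10^{-5}$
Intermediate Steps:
$N = -8$ ($N = 2 \left(-4\right) = -8$)
$W = 121$ ($W = \left(-3 - 8\right)^{2} = \left(-11\right)^{2} = 121$)
$t = 14641$ ($t = 121^{2} = 14641$)
$n = 16180$ ($n = \left(-4 + \left(21 - 100\right)\right)^{2} - -9291 = \left(-4 - 79\right)^{2} + 9291 = \left(-83\right)^{2} + 9291 = 6889 + 9291 = 16180$)
$\frac{1}{n + t} = \frac{1}{16180 + 14641} = \frac{1}{30821}$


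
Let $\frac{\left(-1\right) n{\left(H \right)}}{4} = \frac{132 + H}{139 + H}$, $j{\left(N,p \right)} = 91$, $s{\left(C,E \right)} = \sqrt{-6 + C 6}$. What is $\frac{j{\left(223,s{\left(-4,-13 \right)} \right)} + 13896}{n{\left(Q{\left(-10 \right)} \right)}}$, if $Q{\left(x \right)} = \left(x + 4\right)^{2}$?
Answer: $- \frac{349675}{96} \approx -3642.4$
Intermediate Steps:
$s{\left(C,E \right)} = \sqrt{-6 + 6 C}$
$Q{\left(x \right)} = \left(4 + x\right)^{2}$
$n{\left(H \right)} = - \frac{4 \left(132 + H\right)}{139 + H}$ ($n{\left(H \right)} = - 4 \frac{132 + H}{139 + H} = - \frac{4 \left(132 + H\right)}{139 + H}$)
$\frac{j{\left(223,s{\left(-4,-13 \right)} \right)} + 13896}{n{\left(Q{\left(-10 \right)} \right)}} = \frac{91 + 13896}{4 \frac{1}{139 + \left(4 - 10\right)^{2}} \left(-132 - \left(4 - 10\right)^{2}\right)} = \frac{13987}{4 \frac{1}{139 + \left(-6\right)^{2}} \left(-132 - \left(-6\right)^{2}\right)} = \frac{13987}{4 \frac{1}{139 + 36} \left(-132 - 36\right)} = \frac{13987}{4 \cdot \frac{1}{175} \left(-132 - 36\right)} = \frac{13987}{4 \cdot \frac{1}{175} \left(-168\right)} = \frac{13987}{- \frac{96}{25}} = 13987 \left(- \frac{25}{96}\right) = - \frac{349675}{96}$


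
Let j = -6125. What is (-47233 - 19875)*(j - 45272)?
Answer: 3449149876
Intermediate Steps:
(-47233 - 19875)*(j - 45272) = (-47233 - 19875)*(-6125 - 45272) = -67108*(-51397) = 3449149876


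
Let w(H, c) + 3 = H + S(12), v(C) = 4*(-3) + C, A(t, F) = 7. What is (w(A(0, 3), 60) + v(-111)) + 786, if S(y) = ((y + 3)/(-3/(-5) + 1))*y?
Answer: 1559/2 ≈ 779.50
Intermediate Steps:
S(y) = y*(15/8 + 5*y/8) (S(y) = ((3 + y)/(-3*(-⅕) + 1))*y = ((3 + y)/(⅗ + 1))*y = ((3 + y)/(8/5))*y = ((3 + y)*(5/8))*y = (15/8 + 5*y/8)*y = y*(15/8 + 5*y/8))
v(C) = -12 + C
w(H, c) = 219/2 + H (w(H, c) = -3 + (H + (5/8)*12*(3 + 12)) = -3 + (H + (5/8)*12*15) = -3 + (H + 225/2) = -3 + (225/2 + H) = 219/2 + H)
(w(A(0, 3), 60) + v(-111)) + 786 = ((219/2 + 7) + (-12 - 111)) + 786 = (233/2 - 123) + 786 = -13/2 + 786 = 1559/2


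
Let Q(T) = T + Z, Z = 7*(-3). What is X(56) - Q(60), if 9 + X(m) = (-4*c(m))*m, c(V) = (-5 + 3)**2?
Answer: -944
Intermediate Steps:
Z = -21
c(V) = 4 (c(V) = (-2)**2 = 4)
Q(T) = -21 + T (Q(T) = T - 21 = -21 + T)
X(m) = -9 - 16*m (X(m) = -9 + (-4*4)*m = -9 - 16*m)
X(56) - Q(60) = (-9 - 16*56) - (-21 + 60) = (-9 - 896) - 1*39 = -905 - 39 = -944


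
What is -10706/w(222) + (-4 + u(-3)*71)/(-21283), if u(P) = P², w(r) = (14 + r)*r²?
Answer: -3806778019/123771541896 ≈ -0.030756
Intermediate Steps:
w(r) = r²*(14 + r)
-10706/w(222) + (-4 + u(-3)*71)/(-21283) = -10706*1/(49284*(14 + 222)) + (-4 + (-3)²*71)/(-21283) = -10706/(49284*236) + (-4 + 9*71)*(-1/21283) = -10706/11631024 + (-4 + 639)*(-1/21283) = -10706*1/11631024 + 635*(-1/21283) = -5353/5815512 - 635/21283 = -3806778019/123771541896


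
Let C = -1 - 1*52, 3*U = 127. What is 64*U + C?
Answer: 7969/3 ≈ 2656.3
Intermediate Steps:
U = 127/3 (U = (⅓)*127 = 127/3 ≈ 42.333)
C = -53 (C = -1 - 52 = -53)
64*U + C = 64*(127/3) - 53 = 8128/3 - 53 = 7969/3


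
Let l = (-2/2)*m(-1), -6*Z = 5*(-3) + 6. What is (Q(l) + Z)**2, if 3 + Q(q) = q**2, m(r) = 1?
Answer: 1/4 ≈ 0.25000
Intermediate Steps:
Z = 3/2 (Z = -(5*(-3) + 6)/6 = -(-15 + 6)/6 = -1/6*(-9) = 3/2 ≈ 1.5000)
l = -1 (l = -2/2*1 = -2*1/2*1 = -1*1 = -1)
Q(q) = -3 + q**2
(Q(l) + Z)**2 = ((-3 + (-1)**2) + 3/2)**2 = ((-3 + 1) + 3/2)**2 = (-2 + 3/2)**2 = (-1/2)**2 = 1/4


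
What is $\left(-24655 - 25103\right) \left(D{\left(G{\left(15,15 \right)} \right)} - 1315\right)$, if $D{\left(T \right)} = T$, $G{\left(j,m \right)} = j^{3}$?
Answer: $-102501480$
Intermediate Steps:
$\left(-24655 - 25103\right) \left(D{\left(G{\left(15,15 \right)} \right)} - 1315\right) = \left(-24655 - 25103\right) \left(15^{3} - 1315\right) = - 49758 \left(3375 - 1315\right) = \left(-49758\right) 2060 = -102501480$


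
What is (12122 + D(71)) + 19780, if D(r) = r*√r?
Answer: 31902 + 71*√71 ≈ 32500.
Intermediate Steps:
D(r) = r^(3/2)
(12122 + D(71)) + 19780 = (12122 + 71^(3/2)) + 19780 = (12122 + 71*√71) + 19780 = 31902 + 71*√71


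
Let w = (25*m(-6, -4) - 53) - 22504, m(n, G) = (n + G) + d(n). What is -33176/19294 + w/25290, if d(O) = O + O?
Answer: -58402159/22179330 ≈ -2.6332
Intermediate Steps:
d(O) = 2*O
m(n, G) = G + 3*n (m(n, G) = (n + G) + 2*n = (G + n) + 2*n = G + 3*n)
w = -23107 (w = (25*(-4 + 3*(-6)) - 53) - 22504 = (25*(-4 - 18) - 53) - 22504 = (25*(-22) - 53) - 22504 = (-550 - 53) - 22504 = -603 - 22504 = -23107)
-33176/19294 + w/25290 = -33176/19294 - 23107/25290 = -33176*1/19294 - 23107*1/25290 = -1508/877 - 23107/25290 = -58402159/22179330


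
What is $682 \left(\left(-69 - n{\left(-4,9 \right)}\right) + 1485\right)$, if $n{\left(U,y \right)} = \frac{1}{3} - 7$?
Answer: $\frac{2910776}{3} \approx 9.7026 \cdot 10^{5}$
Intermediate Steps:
$n{\left(U,y \right)} = - \frac{20}{3}$ ($n{\left(U,y \right)} = \frac{1}{3} - 7 = - \frac{20}{3}$)
$682 \left(\left(-69 - n{\left(-4,9 \right)}\right) + 1485\right) = 682 \left(\left(-69 - - \frac{20}{3}\right) + 1485\right) = 682 \left(\left(-69 + \frac{20}{3}\right) + 1485\right) = 682 \left(- \frac{187}{3} + 1485\right) = 682 \cdot \frac{4268}{3} = \frac{2910776}{3}$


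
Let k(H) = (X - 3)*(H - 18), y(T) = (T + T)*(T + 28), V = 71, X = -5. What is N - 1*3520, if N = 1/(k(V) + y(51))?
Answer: -26871679/7634 ≈ -3520.0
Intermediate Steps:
y(T) = 2*T*(28 + T) (y(T) = (2*T)*(28 + T) = 2*T*(28 + T))
k(H) = 144 - 8*H (k(H) = (-5 - 3)*(H - 18) = -8*(-18 + H) = 144 - 8*H)
N = 1/7634 (N = 1/((144 - 8*71) + 2*51*(28 + 51)) = 1/((144 - 568) + 2*51*79) = 1/(-424 + 8058) = 1/7634 ≈ 0.00013099)
N - 1*3520 = 1/7634 - 1*3520 = 1/7634 - 3520 = -26871679/7634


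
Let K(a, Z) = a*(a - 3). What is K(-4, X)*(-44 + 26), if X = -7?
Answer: -504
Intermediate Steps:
K(a, Z) = a*(-3 + a)
K(-4, X)*(-44 + 26) = (-4*(-3 - 4))*(-44 + 26) = -4*(-7)*(-18) = 28*(-18) = -504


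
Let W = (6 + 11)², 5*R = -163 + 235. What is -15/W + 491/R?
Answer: 708415/20808 ≈ 34.045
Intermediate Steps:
R = 72/5 (R = (-163 + 235)/5 = (⅕)*72 = 72/5 ≈ 14.400)
W = 289 (W = 17² = 289)
-15/W + 491/R = -15/289 + 491/(72/5) = -15*1/289 + 491*(5/72) = -15/289 + 2455/72 = 708415/20808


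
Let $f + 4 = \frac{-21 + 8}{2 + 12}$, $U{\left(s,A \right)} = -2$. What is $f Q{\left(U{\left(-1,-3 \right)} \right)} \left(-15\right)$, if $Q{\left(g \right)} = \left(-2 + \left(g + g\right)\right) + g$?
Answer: $- \frac{4140}{7} \approx -591.43$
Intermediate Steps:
$Q{\left(g \right)} = -2 + 3 g$ ($Q{\left(g \right)} = \left(-2 + 2 g\right) + g = -2 + 3 g$)
$f = - \frac{69}{14}$ ($f = -4 + \frac{-21 + 8}{2 + 12} = -4 - \frac{13}{14} = - \frac{69}{14} \approx -4.9286$)
$f Q{\left(U{\left(-1,-3 \right)} \right)} \left(-15\right) = - \frac{69 \left(-2 + 3 \left(-2\right)\right)}{14} \left(-15\right) = - \frac{69 \left(-2 - 6\right)}{14} \left(-15\right) = \left(- \frac{69}{14}\right) \left(-8\right) \left(-15\right) = \frac{276}{7} \left(-15\right) = - \frac{4140}{7}$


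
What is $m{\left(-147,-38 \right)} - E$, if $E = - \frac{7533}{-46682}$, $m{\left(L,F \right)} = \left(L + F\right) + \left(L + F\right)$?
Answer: $- \frac{17279873}{46682} \approx -370.16$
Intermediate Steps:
$m{\left(L,F \right)} = 2 F + 2 L$ ($m{\left(L,F \right)} = \left(F + L\right) + \left(F + L\right) = 2 F + 2 L$)
$E = \frac{7533}{46682}$ ($E = \left(-7533\right) \left(- \frac{1}{46682}\right) = \frac{7533}{46682} \approx 0.16137$)
$m{\left(-147,-38 \right)} - E = \left(2 \left(-38\right) + 2 \left(-147\right)\right) - \frac{7533}{46682} = \left(-76 - 294\right) - \frac{7533}{46682} = -370 - \frac{7533}{46682} = - \frac{17279873}{46682}$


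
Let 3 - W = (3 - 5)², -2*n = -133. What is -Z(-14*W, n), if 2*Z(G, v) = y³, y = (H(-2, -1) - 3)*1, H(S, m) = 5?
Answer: -4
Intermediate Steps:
n = 133/2 (n = -½*(-133) = 133/2 ≈ 66.500)
W = -1 (W = 3 - (3 - 5)² = 3 - 1*(-2)² = 3 - 1*4 = 3 - 4 = -1)
y = 2 (y = (5 - 3)*1 = 2*1 = 2)
Z(G, v) = 4 (Z(G, v) = (½)*2³ = (½)*8 = 4)
-Z(-14*W, n) = -1*4 = -4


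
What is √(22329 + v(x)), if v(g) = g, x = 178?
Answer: √22507 ≈ 150.02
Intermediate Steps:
√(22329 + v(x)) = √(22329 + 178) = √22507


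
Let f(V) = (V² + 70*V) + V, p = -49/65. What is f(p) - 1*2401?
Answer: -10367959/4225 ≈ -2454.0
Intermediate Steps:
p = -49/65 (p = -49*1/65 = -49/65 ≈ -0.75385)
f(V) = V² + 71*V
f(p) - 1*2401 = -49*(71 - 49/65)/65 - 1*2401 = -49/65*4566/65 - 2401 = -223734/4225 - 2401 = -10367959/4225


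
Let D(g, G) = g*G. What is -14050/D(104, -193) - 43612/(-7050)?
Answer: 243608141/35376900 ≈ 6.8861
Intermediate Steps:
D(g, G) = G*g
-14050/D(104, -193) - 43612/(-7050) = -14050/((-193*104)) - 43612/(-7050) = -14050/(-20072) - 43612*(-1/7050) = -14050*(-1/20072) + 21806/3525 = 7025/10036 + 21806/3525 = 243608141/35376900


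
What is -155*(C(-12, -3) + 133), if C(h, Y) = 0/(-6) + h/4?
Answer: -20150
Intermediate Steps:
C(h, Y) = h/4 (C(h, Y) = 0*(-⅙) + h*(¼) = 0 + h/4 = h/4)
-155*(C(-12, -3) + 133) = -155*((¼)*(-12) + 133) = -155*(-3 + 133) = -155*130 = -20150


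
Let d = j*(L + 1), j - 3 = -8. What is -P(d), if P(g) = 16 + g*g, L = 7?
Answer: -1616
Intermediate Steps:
j = -5 (j = 3 - 8 = -5)
d = -40 (d = -5*(7 + 1) = -5*8 = -40)
P(g) = 16 + g²
-P(d) = -(16 + (-40)²) = -(16 + 1600) = -1*1616 = -1616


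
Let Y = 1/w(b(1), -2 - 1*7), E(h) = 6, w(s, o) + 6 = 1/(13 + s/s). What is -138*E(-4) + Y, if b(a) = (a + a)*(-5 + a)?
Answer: -68738/83 ≈ -828.17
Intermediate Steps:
b(a) = 2*a*(-5 + a) (b(a) = (2*a)*(-5 + a) = 2*a*(-5 + a))
w(s, o) = -83/14 (w(s, o) = -6 + 1/(13 + s/s) = -6 + 1/(13 + 1) = -6 + 1/14 = -83/14)
Y = -14/83 (Y = 1/(-83/14) = -14/83 ≈ -0.16867)
-138*E(-4) + Y = -138*6 - 14/83 = -828 - 14/83 = -68738/83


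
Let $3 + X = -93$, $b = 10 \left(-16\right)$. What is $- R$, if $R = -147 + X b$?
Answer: $-15213$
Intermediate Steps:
$b = -160$
$X = -96$ ($X = -3 - 93 = -96$)
$R = 15213$ ($R = -147 - -15360 = -147 + 15360 = 15213$)
$- R = \left(-1\right) 15213 = -15213$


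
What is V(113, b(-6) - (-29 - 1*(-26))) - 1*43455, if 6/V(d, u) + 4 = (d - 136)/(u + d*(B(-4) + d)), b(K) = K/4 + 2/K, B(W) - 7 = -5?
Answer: -6780213396/156023 ≈ -43457.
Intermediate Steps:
B(W) = 2 (B(W) = 7 - 5 = 2)
b(K) = 2/K + K/4 (b(K) = K*(¼) + 2/K = K/4 + 2/K = 2/K + K/4)
V(d, u) = 6/(-4 + (-136 + d)/(u + d*(2 + d))) (V(d, u) = 6/(-4 + (d - 136)/(u + d*(2 + d))) = 6/(-4 + (-136 + d)/(u + d*(2 + d))))
V(113, b(-6) - (-29 - 1*(-26))) - 1*43455 = 6*(-((2/(-6) + (¼)*(-6)) - (-29 - 1*(-26))) - 1*113² - 2*113)/(136 + 4*((2/(-6) + (¼)*(-6)) - (-29 - 1*(-26))) + 4*113² + 7*113) - 1*43455 = 6*(-((2*(-⅙) - 3/2) - (-29 + 26)) - 1*12769 - 226)/(136 + 4*((2*(-⅙) - 3/2) - (-29 + 26)) + 4*12769 + 791) - 43455 = 6*(-((-⅓ - 3/2) - 1*(-3)) - 12769 - 226)/(136 + 4*((-⅓ - 3/2) - 1*(-3)) + 51076 + 791) - 43455 = 6*(-(-11/6 + 3) - 12769 - 226)/(136 + 4*(-11/6 + 3) + 51076 + 791) - 43455 = 6*(-1*7/6 - 12769 - 226)/(136 + 4*(7/6) + 51076 + 791) - 43455 = 6*(-7/6 - 12769 - 226)/(136 + 14/3 + 51076 + 791) - 43455 = 6*(-77977/6)/(156023/3) - 43455 = 6*(3/156023)*(-77977/6) - 43455 = -233931/156023 - 43455 = -6780213396/156023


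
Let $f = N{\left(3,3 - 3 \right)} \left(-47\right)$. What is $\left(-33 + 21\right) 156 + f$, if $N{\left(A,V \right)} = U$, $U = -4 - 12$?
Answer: $-1120$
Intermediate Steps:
$U = -16$ ($U = -4 - 12 = -16$)
$N{\left(A,V \right)} = -16$
$f = 752$ ($f = \left(-16\right) \left(-47\right) = 752$)
$\left(-33 + 21\right) 156 + f = \left(-33 + 21\right) 156 + 752 = \left(-12\right) 156 + 752 = -1872 + 752 = -1120$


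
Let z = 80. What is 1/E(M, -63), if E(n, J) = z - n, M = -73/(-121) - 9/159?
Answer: 6413/509534 ≈ 0.012586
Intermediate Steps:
M = 3506/6413 (M = -73*(-1/121) - 9*1/159 = 73/121 - 3/53 = 3506/6413 ≈ 0.54670)
E(n, J) = 80 - n
1/E(M, -63) = 1/(80 - 1*3506/6413) = 1/(80 - 3506/6413) = 1/(509534/6413) = 6413/509534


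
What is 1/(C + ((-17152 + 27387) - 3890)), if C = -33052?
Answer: -1/26707 ≈ -3.7443e-5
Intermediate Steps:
1/(C + ((-17152 + 27387) - 3890)) = 1/(-33052 + ((-17152 + 27387) - 3890)) = 1/(-33052 + (10235 - 3890)) = 1/(-33052 + 6345) = 1/(-26707) = -1/26707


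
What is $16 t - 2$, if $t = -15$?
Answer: $-242$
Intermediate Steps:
$16 t - 2 = 16 \left(-15\right) - 2 = -240 - 2 = -242$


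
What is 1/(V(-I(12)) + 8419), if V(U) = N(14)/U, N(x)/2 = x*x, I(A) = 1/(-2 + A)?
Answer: 1/4499 ≈ 0.00022227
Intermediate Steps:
N(x) = 2*x**2 (N(x) = 2*(x*x) = 2*x**2)
V(U) = 392/U (V(U) = (2*14**2)/U = (2*196)/U = 392/U)
1/(V(-I(12)) + 8419) = 1/(392/((-1/(-2 + 12))) + 8419) = 1/(392/((-1/10)) + 8419) = 1/(392/((-1*1/10)) + 8419) = 1/(392/(-1/10) + 8419) = 1/(392*(-10) + 8419) = 1/(-3920 + 8419) = 1/4499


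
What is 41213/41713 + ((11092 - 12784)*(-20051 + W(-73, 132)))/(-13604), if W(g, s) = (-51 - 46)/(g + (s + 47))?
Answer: -37488790574519/15037786778 ≈ -2493.0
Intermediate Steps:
W(g, s) = -97/(47 + g + s) (W(g, s) = -97/(g + (47 + s)) = -97/(47 + g + s))
41213/41713 + ((11092 - 12784)*(-20051 + W(-73, 132)))/(-13604) = 41213/41713 + ((11092 - 12784)*(-20051 - 97/(47 - 73 + 132)))/(-13604) = 41213*(1/41713) - 1692*(-20051 - 97/106)*(-1/13604) = 41213/41713 - 1692*(-20051 - 97*1/106)*(-1/13604) = 41213/41713 - 1692*(-20051 - 97/106)*(-1/13604) = 41213/41713 - 1692*(-2125503/106)*(-1/13604) = 41213/41713 + (1798175538/53)*(-1/13604) = 41213/41713 - 899087769/360506 = -37488790574519/15037786778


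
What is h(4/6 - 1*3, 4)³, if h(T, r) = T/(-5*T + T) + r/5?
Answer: 1331/8000 ≈ 0.16637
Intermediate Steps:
h(T, r) = -¼ + r/5 (h(T, r) = T/((-4*T)) + r*(⅕) = T*(-1/(4*T)) + r/5 = -¼ + r/5)
h(4/6 - 1*3, 4)³ = (-¼ + (⅕)*4)³ = (-¼ + ⅘)³ = (11/20)³ = 1331/8000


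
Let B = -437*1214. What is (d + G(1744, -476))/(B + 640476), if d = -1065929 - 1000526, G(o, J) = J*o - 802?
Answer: -2897401/109958 ≈ -26.350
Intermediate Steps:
G(o, J) = -802 + J*o
d = -2066455
B = -530518
(d + G(1744, -476))/(B + 640476) = (-2066455 + (-802 - 476*1744))/(-530518 + 640476) = (-2066455 + (-802 - 830144))/109958 = (-2066455 - 830946)*(1/109958) = -2897401*1/109958 = -2897401/109958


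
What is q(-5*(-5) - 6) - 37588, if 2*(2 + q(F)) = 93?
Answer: -75087/2 ≈ -37544.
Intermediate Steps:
q(F) = 89/2 (q(F) = -2 + (1/2)*93 = -2 + 93/2 = 89/2)
q(-5*(-5) - 6) - 37588 = 89/2 - 37588 = -75087/2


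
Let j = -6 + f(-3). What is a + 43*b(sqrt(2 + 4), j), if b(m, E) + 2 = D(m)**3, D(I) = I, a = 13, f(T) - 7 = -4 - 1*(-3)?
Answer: -73 + 258*sqrt(6) ≈ 558.97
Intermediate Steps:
f(T) = 6 (f(T) = 7 + (-4 - 1*(-3)) = 7 + (-4 + 3) = 7 - 1 = 6)
j = 0 (j = -6 + 6 = 0)
b(m, E) = -2 + m**3
a + 43*b(sqrt(2 + 4), j) = 13 + 43*(-2 + (sqrt(2 + 4))**3) = 13 + 43*(-2 + (sqrt(6))**3) = 13 + 43*(-2 + 6*sqrt(6)) = 13 + (-86 + 258*sqrt(6)) = -73 + 258*sqrt(6)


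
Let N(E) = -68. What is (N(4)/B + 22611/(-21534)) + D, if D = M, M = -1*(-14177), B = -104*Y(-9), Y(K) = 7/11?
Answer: 4630186661/326599 ≈ 14177.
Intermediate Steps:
Y(K) = 7/11 (Y(K) = 7*(1/11) = 7/11)
B = -728/11 (B = -104*7/11 = -728/11 ≈ -66.182)
M = 14177
D = 14177
(N(4)/B + 22611/(-21534)) + D = (-68/(-728/11) + 22611/(-21534)) + 14177 = (-68*(-11/728) + 22611*(-1/21534)) + 14177 = (187/182 - 7537/7178) + 14177 = -7362/326599 + 14177 = 4630186661/326599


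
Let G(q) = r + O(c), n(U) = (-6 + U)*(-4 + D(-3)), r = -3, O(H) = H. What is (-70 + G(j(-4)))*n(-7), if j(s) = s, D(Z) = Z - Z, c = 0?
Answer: -3796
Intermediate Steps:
D(Z) = 0
n(U) = 24 - 4*U (n(U) = (-6 + U)*(-4 + 0) = (-6 + U)*(-4) = 24 - 4*U)
G(q) = -3 (G(q) = -3 + 0 = -3)
(-70 + G(j(-4)))*n(-7) = (-70 - 3)*(24 - 4*(-7)) = -73*(24 + 28) = -73*52 = -3796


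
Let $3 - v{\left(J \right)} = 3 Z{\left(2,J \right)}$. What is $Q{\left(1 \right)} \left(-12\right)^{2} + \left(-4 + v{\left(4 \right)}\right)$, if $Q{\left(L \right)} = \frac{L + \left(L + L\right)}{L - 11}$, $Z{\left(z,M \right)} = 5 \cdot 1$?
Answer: $- \frac{296}{5} \approx -59.2$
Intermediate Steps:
$Z{\left(z,M \right)} = 5$
$v{\left(J \right)} = -12$ ($v{\left(J \right)} = 3 - 3 \cdot 5 = 3 - 15 = -12$)
$Q{\left(L \right)} = \frac{3 L}{-11 + L}$ ($Q{\left(L \right)} = \frac{L + 2 L}{-11 + L} = \frac{3 L}{-11 + L}$)
$Q{\left(1 \right)} \left(-12\right)^{2} + \left(-4 + v{\left(4 \right)}\right) = 3 \cdot 1 \frac{1}{-11 + 1} \left(-12\right)^{2} - 16 = 3 \cdot 1 \frac{1}{-10} \cdot 144 - 16 = 3 \cdot 1 \left(- \frac{1}{10}\right) 144 - 16 = \left(- \frac{3}{10}\right) 144 - 16 = - \frac{216}{5} - 16 = - \frac{296}{5}$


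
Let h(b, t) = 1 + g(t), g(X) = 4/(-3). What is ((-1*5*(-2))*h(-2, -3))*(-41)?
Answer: 410/3 ≈ 136.67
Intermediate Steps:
g(X) = -4/3 (g(X) = 4*(-⅓) = -4/3)
h(b, t) = -⅓ (h(b, t) = 1 - 4/3 = -⅓)
((-1*5*(-2))*h(-2, -3))*(-41) = ((-1*5*(-2))*(-⅓))*(-41) = (-5*(-2)*(-⅓))*(-41) = (10*(-⅓))*(-41) = -10/3*(-41) = 410/3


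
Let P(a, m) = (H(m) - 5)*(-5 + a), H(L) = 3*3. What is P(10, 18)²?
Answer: 400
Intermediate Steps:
H(L) = 9
P(a, m) = -20 + 4*a (P(a, m) = (9 - 5)*(-5 + a) = 4*(-5 + a) = -20 + 4*a)
P(10, 18)² = (-20 + 4*10)² = (-20 + 40)² = 20² = 400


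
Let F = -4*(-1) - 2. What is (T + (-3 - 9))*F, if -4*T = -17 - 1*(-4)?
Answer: -35/2 ≈ -17.500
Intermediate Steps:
F = 2 (F = 4 - 2 = 2)
T = 13/4 (T = -(-17 - 1*(-4))/4 = -(-17 + 4)/4 = -1/4*(-13) = 13/4 ≈ 3.2500)
(T + (-3 - 9))*F = (13/4 + (-3 - 9))*2 = (13/4 - 12)*2 = -35/4*2 = -35/2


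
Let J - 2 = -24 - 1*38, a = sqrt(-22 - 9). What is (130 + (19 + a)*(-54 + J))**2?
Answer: 3742420 + 464208*I*sqrt(31) ≈ 3.7424e+6 + 2.5846e+6*I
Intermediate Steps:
a = I*sqrt(31) (a = sqrt(-31) = I*sqrt(31) ≈ 5.5678*I)
J = -60 (J = 2 + (-24 - 1*38) = 2 + (-24 - 38) = 2 - 62 = -60)
(130 + (19 + a)*(-54 + J))**2 = (130 + (19 + I*sqrt(31))*(-54 - 60))**2 = (130 + (19 + I*sqrt(31))*(-114))**2 = (130 + (-2166 - 114*I*sqrt(31)))**2 = (-2036 - 114*I*sqrt(31))**2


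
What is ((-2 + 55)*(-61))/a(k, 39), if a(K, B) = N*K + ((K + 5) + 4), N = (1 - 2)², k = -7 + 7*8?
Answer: -3233/107 ≈ -30.215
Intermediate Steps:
k = 49 (k = -7 + 56 = 49)
N = 1 (N = (-1)² = 1)
a(K, B) = 9 + 2*K (a(K, B) = 1*K + ((K + 5) + 4) = K + ((5 + K) + 4) = K + (9 + K) = 9 + 2*K)
((-2 + 55)*(-61))/a(k, 39) = ((-2 + 55)*(-61))/(9 + 2*49) = (53*(-61))/(9 + 98) = -3233/107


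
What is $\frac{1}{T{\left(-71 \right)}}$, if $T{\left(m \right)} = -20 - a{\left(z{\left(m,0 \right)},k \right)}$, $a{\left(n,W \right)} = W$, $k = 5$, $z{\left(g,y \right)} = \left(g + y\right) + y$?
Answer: $- \frac{1}{25} \approx -0.04$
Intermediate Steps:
$z{\left(g,y \right)} = g + 2 y$
$T{\left(m \right)} = -25$ ($T{\left(m \right)} = -20 - 5 = -25$)
$\frac{1}{T{\left(-71 \right)}} = \frac{1}{-25} = - \frac{1}{25}$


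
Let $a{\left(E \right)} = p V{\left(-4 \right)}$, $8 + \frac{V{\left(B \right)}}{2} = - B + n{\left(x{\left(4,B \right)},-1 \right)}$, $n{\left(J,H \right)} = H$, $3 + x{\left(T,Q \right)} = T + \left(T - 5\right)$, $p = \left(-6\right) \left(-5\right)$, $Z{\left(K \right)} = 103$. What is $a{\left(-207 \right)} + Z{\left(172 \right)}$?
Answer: $-197$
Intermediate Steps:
$p = 30$
$x{\left(T,Q \right)} = -8 + 2 T$ ($x{\left(T,Q \right)} = -3 + \left(T + \left(T - 5\right)\right) = -3 + \left(T + \left(-5 + T\right)\right) = -3 + \left(-5 + 2 T\right) = -8 + 2 T$)
$V{\left(B \right)} = -18 - 2 B$ ($V{\left(B \right)} = -16 + 2 \left(- B - 1\right) = -16 + 2 \left(-1 - B\right) = -16 - \left(2 + 2 B\right) = -18 - 2 B$)
$a{\left(E \right)} = -300$ ($a{\left(E \right)} = 30 \left(-18 - -8\right) = 30 \left(-18 + 8\right) = 30 \left(-10\right) = -300$)
$a{\left(-207 \right)} + Z{\left(172 \right)} = -300 + 103 = -197$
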